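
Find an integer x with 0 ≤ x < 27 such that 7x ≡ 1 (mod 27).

gcd(27, 7) = 1  (27 = 3*7 + 6, 7 = 1*6 + 1, 6 = 6*1).
Back-substituting, 7*(4) + 27*(-1) = 1.
So 7*4 ≡ 1 (mod 27), and 4 mod 27 = 4.

4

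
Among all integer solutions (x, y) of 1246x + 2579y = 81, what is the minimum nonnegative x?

gcd(2579, 1246) = 1.
1 divides 81, so solutions exist.
By Bézout, 1246*(830) + 2579*(-401) = 1.
Scale by 81/1 = 81: (x₀, y₀) = (67230, -32481).
General solution: x = 67230 + 2579t, y = -32481 - 1246t for integer t.
x ≥ 0: smallest is 67230 mod 2579 = 176 (at t = -26), with y = -85.

176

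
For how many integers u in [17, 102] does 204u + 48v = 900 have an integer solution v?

21

gcd(204, 48) = 12.
By Bézout, 204×(1) + 48×(-4) = 12.
Particular solution: (3, 6).
General solution: u = 3 + 4t, v = 6 - 17t for integer t.
17 ≤ 3 + 4t ≤ 102 gives t ∈ [4, 24], which is 21 values.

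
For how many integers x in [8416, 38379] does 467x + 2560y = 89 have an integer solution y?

gcd(2560, 467):
  2560 = 5*467 + 225
  467 = 2*225 + 17
  225 = 13*17 + 4
  17 = 4*4 + 1
  4 = 4*1
so gcd(2560, 467) = 1.
Back-substitute for Bézout coefficients:
  1 = 17 - 4*4
  ... = 467*(603) + 2560*(-110)
Scale by 89: particular solution (53667, -9790); reduce x mod 2560: (2467, -450).
General solution: x = 2467 + 2560t, y = -450 - 467t for integer t.
8416 ≤ 2467 + 2560t ≤ 38379 gives t ∈ [3, 14], which is 12 values.

12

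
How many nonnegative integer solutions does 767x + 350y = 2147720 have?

gcd(767, 350) = 1.
By Bézout, 767*(-47) + 350*(103) = 1.
One solution: (310, 5457).
General: x = 310 + 350t, y = 5457 - 767t.
x ≥ 0 ⇒ t ≥ 0; y ≥ 0 ⇒ t ≤ 7. So t ∈ [0, 7]: 8 solutions.

8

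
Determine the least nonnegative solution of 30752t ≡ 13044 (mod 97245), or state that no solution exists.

42387

gcd(97245, 30752):
  97245 = 3×30752 + 4989
  30752 = 6×4989 + 818
  4989 = 6×818 + 81
  818 = 10×81 + 8
  81 = 10×8 + 1
  8 = 8×1
so gcd(97245, 30752) = 1.
1 divides 13044, so solutions exist.
Back-substitute for Bézout coefficients:
  1 = 81 - 10×8
  ... = 30752×(-12007) + 97245×(3797)
So 30752×(-12007) ≡ 1 (mod 97245); multiply by 13044: t ≡ -156619308 (mod 97245).
Smallest nonnegative: t = -156619308 mod 97245 = 42387.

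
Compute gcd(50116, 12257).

17

gcd(50116, 12257) = 17  (50116 = 4*12257 + 1088, 12257 = 11*1088 + 289, 1088 = 3*289 + 221, 289 = 1*221 + 68, 221 = 3*68 + 17, 68 = 4*17).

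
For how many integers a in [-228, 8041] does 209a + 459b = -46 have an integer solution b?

18

gcd(459, 209) = 1  (459 = 2·209 + 41, 209 = 5·41 + 4, 41 = 10·4 + 1, 4 = 4·1).
Back-substituting, 209·(-112) + 459·(51) = 1.
Scale by -46: particular solution (5152, -2346); reduce a mod 459: (103, -47).
General solution: a = 103 + 459t, b = -47 - 209t for integer t.
-228 ≤ 103 + 459t ≤ 8041 gives t ∈ [0, 17], which is 18 values.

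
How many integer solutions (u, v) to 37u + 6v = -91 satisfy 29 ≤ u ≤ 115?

gcd(37, 6) = 1.
By Bézout, 37*(1) + 6*(-6) = 1.
Particular solution: (5, -46).
General solution: u = 5 + 6t, v = -46 - 37t for integer t.
29 ≤ 5 + 6t ≤ 115 gives t ∈ [4, 18], which is 15 values.

15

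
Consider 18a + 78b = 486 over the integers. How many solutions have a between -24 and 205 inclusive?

17

gcd(78, 18) = 6.
By Bézout, 18·(-4) + 78·(1) = 6.
Particular solution: (1, 6).
General solution: a = 1 + 13t, b = 6 - 3t for integer t.
-24 ≤ 1 + 13t ≤ 205 gives t ∈ [-1, 15], which is 17 values.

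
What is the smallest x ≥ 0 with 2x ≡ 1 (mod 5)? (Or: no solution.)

gcd(5, 2) = 1  (5 = 2·2 + 1, 2 = 2·1).
1 divides 1, so solutions exist.
Back-substituting, 2·(-2) + 5·(1) = 1.
So 2·(-2) ≡ 1 (mod 5); multiply by 1: x ≡ -2 (mod 5).
Smallest nonnegative: x = -2 mod 5 = 3.

3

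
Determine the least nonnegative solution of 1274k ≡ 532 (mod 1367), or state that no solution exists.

gcd(1367, 1274) = 1.
1 divides 532, so solutions exist.
By Bézout, 1274×(-147) + 1367×(137) = 1.
So 1274×(-147) ≡ 1 (mod 1367); multiply by 532: k ≡ -78204 (mod 1367).
Smallest nonnegative: k = -78204 mod 1367 = 1082.

1082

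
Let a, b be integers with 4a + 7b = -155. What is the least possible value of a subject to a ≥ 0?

gcd(7, 4) = 1  (7 = 1×4 + 3, 4 = 1×3 + 1, 3 = 3×1).
1 divides -155, so solutions exist.
Back-substituting, 4×(2) + 7×(-1) = 1.
Scale by -155/1 = -155: (a₀, b₀) = (-310, 155).
General solution: a = -310 + 7t, b = 155 - 4t for integer t.
a ≥ 0: smallest is -310 mod 7 = 5 (at t = 45), with b = -25.

5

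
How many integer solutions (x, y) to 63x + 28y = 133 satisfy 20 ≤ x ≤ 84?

gcd(63, 28) = 7.
By Bézout, 63·(1) + 28·(-2) = 7.
Particular solution: (3, -2).
General solution: x = 3 + 4t, y = -2 - 9t for integer t.
20 ≤ 3 + 4t ≤ 84 gives t ∈ [5, 20], which is 16 values.

16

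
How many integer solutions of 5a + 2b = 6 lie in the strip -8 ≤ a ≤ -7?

gcd(5, 2) = 1  (5 = 2×2 + 1, 2 = 2×1).
Back-substituting, 5×(1) + 2×(-2) = 1.
Scale by 6: particular solution (6, -12); reduce a mod 2: (0, 3).
General solution: a = 0 + 2t, b = 3 - 5t for integer t.
-8 ≤ 0 + 2t ≤ -7 gives t ∈ [-4, -4], which is 1 value.

1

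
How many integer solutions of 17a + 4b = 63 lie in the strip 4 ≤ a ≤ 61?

14

gcd(17, 4):
  17 = 4×4 + 1
  4 = 4×1
so gcd(17, 4) = 1.
Back-substitute for Bézout coefficients:
  1 = 17 - 4×4
  ... = 17×(1) + 4×(-4)
Scale by 63: particular solution (63, -252); reduce a mod 4: (3, 3).
General solution: a = 3 + 4t, b = 3 - 17t for integer t.
4 ≤ 3 + 4t ≤ 61 gives t ∈ [1, 14], which is 14 values.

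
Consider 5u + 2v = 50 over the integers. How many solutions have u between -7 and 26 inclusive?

17

gcd(5, 2):
  5 = 2*2 + 1
  2 = 2*1
so gcd(5, 2) = 1.
Back-substitute for Bézout coefficients:
  1 = 5 - 2*2
  ... = 5*(1) + 2*(-2)
Scale by 50: particular solution (50, -100); reduce u mod 2: (0, 25).
General solution: u = 0 + 2t, v = 25 - 5t for integer t.
-7 ≤ 0 + 2t ≤ 26 gives t ∈ [-3, 13], which is 17 values.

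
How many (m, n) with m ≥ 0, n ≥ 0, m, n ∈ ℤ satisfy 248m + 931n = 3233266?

14

gcd(931, 248) = 1.
By Bézout, 248×(229) + 931×(-61) = 1.
One solution: (131, 3438).
General: m = 131 + 931t, n = 3438 - 248t.
m ≥ 0 ⇒ t ≥ 0; n ≥ 0 ⇒ t ≤ 13. So t ∈ [0, 13]: 14 solutions.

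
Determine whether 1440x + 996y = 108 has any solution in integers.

gcd(1440, 996) = 12.
12 divides 108, so integer solutions exist.

yes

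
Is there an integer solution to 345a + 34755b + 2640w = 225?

yes

gcd(34755, 345) = 15  (34755 = 100×345 + 255, 345 = 1×255 + 90, 255 = 2×90 + 75, 90 = 1×75 + 15, 75 = 5×15).
gcd(15, 2640) = 15.
15 divides 225, so integer solutions exist.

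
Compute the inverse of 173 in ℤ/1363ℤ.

260

gcd(1363, 173) = 1  (1363 = 7·173 + 152, 173 = 1·152 + 21, 152 = 7·21 + 5, 21 = 4·5 + 1, 5 = 5·1).
Back-substituting, 173·(260) + 1363·(-33) = 1.
So 173·260 ≡ 1 (mod 1363), and 260 mod 1363 = 260.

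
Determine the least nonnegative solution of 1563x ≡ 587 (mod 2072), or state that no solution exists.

gcd(2072, 1563) = 1.
1 divides 587, so solutions exist.
By Bézout, 1563·(403) + 2072·(-304) = 1.
So 1563·(403) ≡ 1 (mod 2072); multiply by 587: x ≡ 236561 (mod 2072).
Smallest nonnegative: x = 236561 mod 2072 = 353.

353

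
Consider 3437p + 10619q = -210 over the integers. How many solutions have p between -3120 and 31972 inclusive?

24

gcd(10619, 3437):
  10619 = 3*3437 + 308
  3437 = 11*308 + 49
  308 = 6*49 + 14
  49 = 3*14 + 7
  14 = 2*7
so gcd(10619, 3437) = 7.
Back-substitute for Bézout coefficients:
  7 = 49 - 3*14
  ... = 3437*(655) + 10619*(-212)
Scale by -30: particular solution (-19650, 6360); reduce p mod 1517: (71, -23).
General solution: p = 71 + 1517t, q = -23 - 491t for integer t.
-3120 ≤ 71 + 1517t ≤ 31972 gives t ∈ [-2, 21], which is 24 values.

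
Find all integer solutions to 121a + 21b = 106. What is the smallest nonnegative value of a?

4

gcd(121, 21):
  121 = 5*21 + 16
  21 = 1*16 + 5
  16 = 3*5 + 1
  5 = 5*1
so gcd(121, 21) = 1.
1 divides 106, so solutions exist.
Back-substitute for Bézout coefficients:
  1 = 16 - 3*5
  ... = 121*(4) + 21*(-23)
Scale by 106/1 = 106: (a₀, b₀) = (424, -2438).
General solution: a = 424 + 21t, b = -2438 - 121t for integer t.
a ≥ 0: smallest is 424 mod 21 = 4 (at t = -20), with b = -18.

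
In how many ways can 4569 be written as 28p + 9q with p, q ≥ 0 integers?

gcd(28, 9) = 1  (28 = 3·9 + 1, 9 = 9·1).
Back-substituting, 28·(1) + 9·(-3) = 1.
Scale by 4569: one solution is (4569, -13707). Reduce p mod 9: (6, 489).
General: p = 6 + 9t, q = 489 - 28t.
p ≥ 0 ⇒ t ≥ 0; q ≥ 0 ⇒ t ≤ 17. So t ∈ [0, 17]: 18 solutions.

18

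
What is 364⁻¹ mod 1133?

gcd(1133, 364) = 1.
By Bézout, 364·(221) + 1133·(-71) = 1.
So 364·221 ≡ 1 (mod 1133), and 221 mod 1133 = 221.

221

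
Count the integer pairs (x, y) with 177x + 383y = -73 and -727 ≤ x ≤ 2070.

7

gcd(383, 177) = 1  (383 = 2·177 + 29, 177 = 6·29 + 3, 29 = 9·3 + 2, 3 = 1·2 + 1, 2 = 2·1).
Back-substituting, 177·(132) + 383·(-61) = 1.
Scale by -73: particular solution (-9636, 4453); reduce x mod 383: (322, -149).
General solution: x = 322 + 383t, y = -149 - 177t for integer t.
-727 ≤ 322 + 383t ≤ 2070 gives t ∈ [-2, 4], which is 7 values.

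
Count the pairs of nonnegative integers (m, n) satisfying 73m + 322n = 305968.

13

gcd(322, 73):
  322 = 4*73 + 30
  73 = 2*30 + 13
  30 = 2*13 + 4
  13 = 3*4 + 1
  4 = 4*1
so gcd(322, 73) = 1.
Back-substitute for Bézout coefficients:
  1 = 13 - 3*4
  ... = 73*(75) + 322*(-17)
Scale by 305968: one solution is (22947600, -5201456). Reduce m mod 322: (270, 889).
General: m = 270 + 322t, n = 889 - 73t.
m ≥ 0 ⇒ t ≥ 0; n ≥ 0 ⇒ t ≤ 12. So t ∈ [0, 12]: 13 solutions.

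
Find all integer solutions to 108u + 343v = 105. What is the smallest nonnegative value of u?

182

gcd(343, 108) = 1  (343 = 3×108 + 19, 108 = 5×19 + 13, 19 = 1×13 + 6, 13 = 2×6 + 1, 6 = 6×1).
1 divides 105, so solutions exist.
Back-substituting, 108×(54) + 343×(-17) = 1.
Scale by 105/1 = 105: (u₀, v₀) = (5670, -1785).
General solution: u = 5670 + 343t, v = -1785 - 108t for integer t.
u ≥ 0: smallest is 5670 mod 343 = 182 (at t = -16), with v = -57.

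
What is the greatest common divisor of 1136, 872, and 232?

gcd(1136, 872) = 8  (1136 = 1·872 + 264, 872 = 3·264 + 80, 264 = 3·80 + 24, 80 = 3·24 + 8, 24 = 3·8).
gcd(8, 232) = 8.

8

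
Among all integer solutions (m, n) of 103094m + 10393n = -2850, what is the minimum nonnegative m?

gcd(103094, 10393):
  103094 = 9*10393 + 9557
  10393 = 1*9557 + 836
  9557 = 11*836 + 361
  836 = 2*361 + 114
  361 = 3*114 + 19
  114 = 6*19
so gcd(103094, 10393) = 19.
19 divides -2850, so solutions exist.
Back-substitute for Bézout coefficients:
  19 = 361 - 3*114
  ... = 103094*(87) + 10393*(-863)
Scale by -2850/19 = -150: (m₀, n₀) = (-13050, 129450).
General solution: m = -13050 + 547t, n = 129450 - 5426t for integer t.
m ≥ 0: smallest is -13050 mod 547 = 78 (at t = 24), with n = -774.

78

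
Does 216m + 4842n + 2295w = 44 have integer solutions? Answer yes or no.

no

gcd(4842, 216) = 18.
gcd(18, 2295) = 9.
9 does not divide 44 (remainder 8), so no integer solutions.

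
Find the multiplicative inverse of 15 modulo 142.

19

gcd(142, 15) = 1.
By Bézout, 15×(19) + 142×(-2) = 1.
So 15×19 ≡ 1 (mod 142), and 19 mod 142 = 19.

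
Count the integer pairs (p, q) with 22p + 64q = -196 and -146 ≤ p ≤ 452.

gcd(64, 22):
  64 = 2*22 + 20
  22 = 1*20 + 2
  20 = 10*2
so gcd(64, 22) = 2.
Back-substitute for Bézout coefficients:
  2 = 22 - 1*20
  ... = 22*(3) + 64*(-1)
Scale by -98: particular solution (-294, 98); reduce p mod 32: (26, -12).
General solution: p = 26 + 32t, q = -12 - 11t for integer t.
-146 ≤ 26 + 32t ≤ 452 gives t ∈ [-5, 13], which is 19 values.

19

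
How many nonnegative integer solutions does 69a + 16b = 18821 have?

gcd(69, 16) = 1  (69 = 4*16 + 5, 16 = 3*5 + 1, 5 = 5*1).
Back-substituting, 69*(-3) + 16*(13) = 1.
Scale by 18821: one solution is (-56463, 244673). Reduce a mod 16: (1, 1172).
General: a = 1 + 16t, b = 1172 - 69t.
a ≥ 0 ⇒ t ≥ 0; b ≥ 0 ⇒ t ≤ 16. So t ∈ [0, 16]: 17 solutions.

17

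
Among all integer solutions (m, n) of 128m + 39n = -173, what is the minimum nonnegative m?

gcd(128, 39) = 1  (128 = 3×39 + 11, 39 = 3×11 + 6, 11 = 1×6 + 5, 6 = 1×5 + 1, 5 = 5×1).
1 divides -173, so solutions exist.
Back-substituting, 128×(-7) + 39×(23) = 1.
Scale by -173/1 = -173: (m₀, n₀) = (1211, -3979).
General solution: m = 1211 + 39t, n = -3979 - 128t for integer t.
m ≥ 0: smallest is 1211 mod 39 = 2 (at t = -31), with n = -11.

2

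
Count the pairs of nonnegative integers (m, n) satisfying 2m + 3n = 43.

7

gcd(3, 2):
  3 = 1·2 + 1
  2 = 2·1
so gcd(3, 2) = 1.
Back-substitute for Bézout coefficients:
  1 = 3 - 1·2
  ... = 2·(-1) + 3·(1)
Scale by 43: one solution is (-43, 43). Reduce m mod 3: (2, 13).
General: m = 2 + 3t, n = 13 - 2t.
m ≥ 0 ⇒ t ≥ 0; n ≥ 0 ⇒ t ≤ 6. So t ∈ [0, 6]: 7 solutions.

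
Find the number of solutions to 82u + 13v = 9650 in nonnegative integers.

gcd(82, 13):
  82 = 6×13 + 4
  13 = 3×4 + 1
  4 = 4×1
so gcd(82, 13) = 1.
Back-substitute for Bézout coefficients:
  1 = 13 - 3×4
  ... = 82×(-3) + 13×(19)
Scale by 9650: one solution is (-28950, 183350). Reduce u mod 13: (1, 736).
General: u = 1 + 13t, v = 736 - 82t.
u ≥ 0 ⇒ t ≥ 0; v ≥ 0 ⇒ t ≤ 8. So t ∈ [0, 8]: 9 solutions.

9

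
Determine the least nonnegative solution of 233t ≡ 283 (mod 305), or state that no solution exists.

246

gcd(305, 233):
  305 = 1*233 + 72
  233 = 3*72 + 17
  72 = 4*17 + 4
  17 = 4*4 + 1
  4 = 4*1
so gcd(305, 233) = 1.
1 divides 283, so solutions exist.
Back-substitute for Bézout coefficients:
  1 = 17 - 4*4
  ... = 233*(72) + 305*(-55)
So 233*(72) ≡ 1 (mod 305); multiply by 283: t ≡ 20376 (mod 305).
Smallest nonnegative: t = 20376 mod 305 = 246.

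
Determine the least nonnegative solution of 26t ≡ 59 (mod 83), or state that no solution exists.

31

gcd(83, 26) = 1  (83 = 3×26 + 5, 26 = 5×5 + 1, 5 = 5×1).
1 divides 59, so solutions exist.
Back-substituting, 26×(16) + 83×(-5) = 1.
So 26×(16) ≡ 1 (mod 83); multiply by 59: t ≡ 944 (mod 83).
Smallest nonnegative: t = 944 mod 83 = 31.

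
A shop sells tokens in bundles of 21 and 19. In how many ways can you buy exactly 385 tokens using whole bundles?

1

Need nonnegative integers with 21j + 19k = 385.
gcd(21, 19) = 1, and 21·(-9) + 19·(10) = 1.
So (j₀, k₀) = (-3465, 3850); general j = -3465 + 19t, k = 3850 - 21t.
j ≥ 0 ⇒ t ≥ 183; k ≥ 0 ⇒ t ≤ 183. That's 1 value of t.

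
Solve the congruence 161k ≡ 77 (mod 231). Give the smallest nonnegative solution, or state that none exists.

22

gcd(231, 161) = 7.
7 divides 77, so solutions exist.
By Bézout, 161×(-10) + 231×(7) = 7.
So 161×(-10) ≡ 7 (mod 231); multiply by 11: k ≡ -110 (mod 33).
Smallest nonnegative: k = -110 mod 33 = 22.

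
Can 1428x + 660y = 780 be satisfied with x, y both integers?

yes

gcd(1428, 660) = 12  (1428 = 2*660 + 108, 660 = 6*108 + 12, 108 = 9*12).
12 divides 780, so integer solutions exist.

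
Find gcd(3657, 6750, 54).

3

gcd(6750, 3657):
  6750 = 1·3657 + 3093
  3657 = 1·3093 + 564
  3093 = 5·564 + 273
  564 = 2·273 + 18
  273 = 15·18 + 3
  18 = 6·3
so gcd(6750, 3657) = 3.
gcd(3, 54) = 3.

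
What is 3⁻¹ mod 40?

gcd(40, 3) = 1  (40 = 13*3 + 1, 3 = 3*1).
Back-substituting, 3*(-13) + 40*(1) = 1.
So 3*-13 ≡ 1 (mod 40), and -13 mod 40 = 27.

27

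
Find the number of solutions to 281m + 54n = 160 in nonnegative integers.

0

gcd(281, 54) = 1  (281 = 5*54 + 11, 54 = 4*11 + 10, 11 = 1*10 + 1, 10 = 10*1).
Back-substituting, 281*(5) + 54*(-26) = 1.
Scale by 160: one solution is (800, -4160). Reduce m mod 54: (44, -226).
General: m = 44 + 54t, n = -226 - 281t.
m ≥ 0 ⇒ t ≥ 0; n ≥ 0 ⇒ t ≤ -1. So t ∈ [0, -1]: 0 solutions.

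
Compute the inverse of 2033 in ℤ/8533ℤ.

915

gcd(8533, 2033) = 1.
By Bézout, 2033×(915) + 8533×(-218) = 1.
So 2033×915 ≡ 1 (mod 8533), and 915 mod 8533 = 915.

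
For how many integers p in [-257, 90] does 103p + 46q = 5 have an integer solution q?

7

gcd(103, 46):
  103 = 2×46 + 11
  46 = 4×11 + 2
  11 = 5×2 + 1
  2 = 2×1
so gcd(103, 46) = 1.
Back-substitute for Bézout coefficients:
  1 = 11 - 5×2
  ... = 103×(21) + 46×(-47)
Scale by 5: particular solution (105, -235); reduce p mod 46: (13, -29).
General solution: p = 13 + 46t, q = -29 - 103t for integer t.
-257 ≤ 13 + 46t ≤ 90 gives t ∈ [-5, 1], which is 7 values.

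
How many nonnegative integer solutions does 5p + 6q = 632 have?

gcd(6, 5):
  6 = 1*5 + 1
  5 = 5*1
so gcd(6, 5) = 1.
Back-substitute for Bézout coefficients:
  1 = 6 - 1*5
  ... = 5*(-1) + 6*(1)
Scale by 632: one solution is (-632, 632). Reduce p mod 6: (4, 102).
General: p = 4 + 6t, q = 102 - 5t.
p ≥ 0 ⇒ t ≥ 0; q ≥ 0 ⇒ t ≤ 20. So t ∈ [0, 20]: 21 solutions.

21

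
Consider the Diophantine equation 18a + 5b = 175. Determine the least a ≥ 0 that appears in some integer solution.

gcd(18, 5):
  18 = 3×5 + 3
  5 = 1×3 + 2
  3 = 1×2 + 1
  2 = 2×1
so gcd(18, 5) = 1.
1 divides 175, so solutions exist.
Back-substitute for Bézout coefficients:
  1 = 3 - 1×2
  ... = 18×(2) + 5×(-7)
Scale by 175/1 = 175: (a₀, b₀) = (350, -1225).
General solution: a = 350 + 5t, b = -1225 - 18t for integer t.
a ≥ 0: smallest is 350 mod 5 = 0 (at t = -70), with b = 35.

0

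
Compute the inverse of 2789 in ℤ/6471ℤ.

gcd(6471, 2789):
  6471 = 2×2789 + 893
  2789 = 3×893 + 110
  893 = 8×110 + 13
  110 = 8×13 + 6
  13 = 2×6 + 1
  6 = 6×1
so gcd(6471, 2789) = 1.
Back-substitute for Bézout coefficients:
  1 = 13 - 2×6
  ... = 2789×(-1000) + 6471×(431)
So 2789×-1000 ≡ 1 (mod 6471), and -1000 mod 6471 = 5471.

5471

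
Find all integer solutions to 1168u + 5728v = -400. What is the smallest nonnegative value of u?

289

gcd(5728, 1168):
  5728 = 4×1168 + 1056
  1168 = 1×1056 + 112
  1056 = 9×112 + 48
  112 = 2×48 + 16
  48 = 3×16
so gcd(5728, 1168) = 16.
16 divides -400, so solutions exist.
Back-substitute for Bézout coefficients:
  16 = 112 - 2×48
  ... = 1168×(103) + 5728×(-21)
Scale by -400/16 = -25: (u₀, v₀) = (-2575, 525).
General solution: u = -2575 + 358t, v = 525 - 73t for integer t.
u ≥ 0: smallest is -2575 mod 358 = 289 (at t = 8), with v = -59.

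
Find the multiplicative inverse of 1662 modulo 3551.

438

gcd(3551, 1662) = 1  (3551 = 2*1662 + 227, 1662 = 7*227 + 73, 227 = 3*73 + 8, 73 = 9*8 + 1, 8 = 8*1).
Back-substituting, 1662*(438) + 3551*(-205) = 1.
So 1662*438 ≡ 1 (mod 3551), and 438 mod 3551 = 438.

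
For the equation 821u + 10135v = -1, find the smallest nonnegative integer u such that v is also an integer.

3259

gcd(10135, 821) = 1.
1 divides -1, so solutions exist.
By Bézout, 821*(-3259) + 10135*(264) = 1.
Scale by -1/1 = -1: (u₀, v₀) = (3259, -264).
General solution: u = 3259 + 10135t, v = -264 - 821t for integer t.
u ≥ 0: smallest is 3259 mod 10135 = 3259 (at t = 0), with v = -264.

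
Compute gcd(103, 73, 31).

1

gcd(103, 73):
  103 = 1×73 + 30
  73 = 2×30 + 13
  30 = 2×13 + 4
  13 = 3×4 + 1
  4 = 4×1
so gcd(103, 73) = 1.
gcd(1, 31) = 1.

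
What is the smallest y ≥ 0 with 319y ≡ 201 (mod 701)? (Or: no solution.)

gcd(701, 319) = 1.
1 divides 201, so solutions exist.
By Bézout, 319·(178) + 701·(-81) = 1.
So 319·(178) ≡ 1 (mod 701); multiply by 201: y ≡ 35778 (mod 701).
Smallest nonnegative: y = 35778 mod 701 = 27.

27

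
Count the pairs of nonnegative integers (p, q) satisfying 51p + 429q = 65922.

9

gcd(429, 51) = 3.
By Bézout, 51×(-42) + 429×(5) = 3.
One solution: (14, 152).
General: p = 14 + 143t, q = 152 - 17t.
p ≥ 0 ⇒ t ≥ 0; q ≥ 0 ⇒ t ≤ 8. So t ∈ [0, 8]: 9 solutions.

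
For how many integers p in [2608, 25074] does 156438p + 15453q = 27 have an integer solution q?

14

gcd(156438, 15453):
  156438 = 10*15453 + 1908
  15453 = 8*1908 + 189
  1908 = 10*189 + 18
  189 = 10*18 + 9
  18 = 2*9
so gcd(156438, 15453) = 9.
Back-substitute for Bézout coefficients:
  9 = 189 - 10*18
  ... = 156438*(-818) + 15453*(8281)
Scale by 3: particular solution (-2454, 24843); reduce p mod 1717: (980, -9921).
General solution: p = 980 + 1717t, q = -9921 - 17382t for integer t.
2608 ≤ 980 + 1717t ≤ 25074 gives t ∈ [1, 14], which is 14 values.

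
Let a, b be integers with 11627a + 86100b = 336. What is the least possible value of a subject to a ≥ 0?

gcd(86100, 11627) = 7.
7 divides 336, so solutions exist.
By Bézout, 11627*(-859) + 86100*(116) = 7.
Scale by 336/7 = 48: (a₀, b₀) = (-41232, 5568).
General solution: a = -41232 + 12300t, b = 5568 - 1661t for integer t.
a ≥ 0: smallest is -41232 mod 12300 = 7968 (at t = 4), with b = -1076.

7968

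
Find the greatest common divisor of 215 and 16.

1

gcd(215, 16):
  215 = 13*16 + 7
  16 = 2*7 + 2
  7 = 3*2 + 1
  2 = 2*1
so gcd(215, 16) = 1.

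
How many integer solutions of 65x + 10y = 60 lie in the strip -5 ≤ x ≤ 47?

gcd(65, 10):
  65 = 6*10 + 5
  10 = 2*5
so gcd(65, 10) = 5.
Back-substitute for Bézout coefficients:
  5 = 65 - 6*10
  ... = 65*(1) + 10*(-6)
Scale by 12: particular solution (12, -72); reduce x mod 2: (0, 6).
General solution: x = 0 + 2t, y = 6 - 13t for integer t.
-5 ≤ 0 + 2t ≤ 47 gives t ∈ [-2, 23], which is 26 values.

26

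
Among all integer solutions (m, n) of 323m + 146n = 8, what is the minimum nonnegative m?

118

gcd(323, 146):
  323 = 2·146 + 31
  146 = 4·31 + 22
  31 = 1·22 + 9
  22 = 2·9 + 4
  9 = 2·4 + 1
  4 = 4·1
so gcd(323, 146) = 1.
1 divides 8, so solutions exist.
Back-substitute for Bézout coefficients:
  1 = 9 - 2·4
  ... = 323·(33) + 146·(-73)
Scale by 8/1 = 8: (m₀, n₀) = (264, -584).
General solution: m = 264 + 146t, n = -584 - 323t for integer t.
m ≥ 0: smallest is 264 mod 146 = 118 (at t = -1), with n = -261.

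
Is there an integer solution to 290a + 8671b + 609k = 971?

gcd(8671, 290):
  8671 = 29·290 + 261
  290 = 1·261 + 29
  261 = 9·29
so gcd(8671, 290) = 29.
gcd(29, 609) = 29.
29 does not divide 971 (remainder 14), so no integer solutions.

no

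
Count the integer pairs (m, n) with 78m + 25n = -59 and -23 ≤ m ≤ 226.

10

gcd(78, 25) = 1.
By Bézout, 78·(-8) + 25·(25) = 1.
Particular solution: (22, -71).
General solution: m = 22 + 25t, n = -71 - 78t for integer t.
-23 ≤ 22 + 25t ≤ 226 gives t ∈ [-1, 8], which is 10 values.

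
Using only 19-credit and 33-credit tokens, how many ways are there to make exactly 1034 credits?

Need nonnegative integers with 19j + 33k = 1034.
gcd(19, 33) = 1, and 19·(7) + 33·(-4) = 1.
So (j₀, k₀) = (7238, -4136); general j = 7238 + 33t, k = -4136 - 19t.
j ≥ 0 ⇒ t ≥ -219; k ≥ 0 ⇒ t ≤ -218. That's 2 values of t.

2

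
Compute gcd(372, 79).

1

gcd(372, 79):
  372 = 4·79 + 56
  79 = 1·56 + 23
  56 = 2·23 + 10
  23 = 2·10 + 3
  10 = 3·3 + 1
  3 = 3·1
so gcd(372, 79) = 1.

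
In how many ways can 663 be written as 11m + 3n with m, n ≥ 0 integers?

gcd(11, 3) = 1.
By Bézout, 11·(-1) + 3·(4) = 1.
One solution: (0, 221).
General: m = 0 + 3t, n = 221 - 11t.
m ≥ 0 ⇒ t ≥ 0; n ≥ 0 ⇒ t ≤ 20. So t ∈ [0, 20]: 21 solutions.

21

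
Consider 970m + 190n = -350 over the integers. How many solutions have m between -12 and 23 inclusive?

gcd(970, 190):
  970 = 5·190 + 20
  190 = 9·20 + 10
  20 = 2·10
so gcd(970, 190) = 10.
Back-substitute for Bézout coefficients:
  10 = 190 - 9·20
  ... = 970·(-9) + 190·(46)
Scale by -35: particular solution (315, -1610); reduce m mod 19: (11, -58).
General solution: m = 11 + 19t, n = -58 - 97t for integer t.
-12 ≤ 11 + 19t ≤ 23 gives t ∈ [-1, 0], which is 2 values.

2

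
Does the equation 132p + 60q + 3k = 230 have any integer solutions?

no

gcd(132, 60) = 12.
gcd(12, 3) = 3.
3 does not divide 230 (remainder 2), so no integer solutions.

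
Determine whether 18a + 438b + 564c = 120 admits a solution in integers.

yes

gcd(438, 18):
  438 = 24×18 + 6
  18 = 3×6
so gcd(438, 18) = 6.
gcd(6, 564) = 6.
6 divides 120, so integer solutions exist.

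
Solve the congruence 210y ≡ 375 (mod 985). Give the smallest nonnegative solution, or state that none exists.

gcd(985, 210):
  985 = 4*210 + 145
  210 = 1*145 + 65
  145 = 2*65 + 15
  65 = 4*15 + 5
  15 = 3*5
so gcd(985, 210) = 5.
5 divides 375, so solutions exist.
Back-substitute for Bézout coefficients:
  5 = 65 - 4*15
  ... = 210*(61) + 985*(-13)
So 210*(61) ≡ 5 (mod 985); multiply by 75: y ≡ 4575 (mod 197).
Smallest nonnegative: y = 4575 mod 197 = 44.

44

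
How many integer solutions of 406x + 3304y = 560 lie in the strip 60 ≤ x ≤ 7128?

30

gcd(3304, 406) = 14  (3304 = 8*406 + 56, 406 = 7*56 + 14, 56 = 4*14).
Back-substituting, 406*(57) + 3304*(-7) = 14.
Scale by 40: particular solution (2280, -280); reduce x mod 236: (156, -19).
General solution: x = 156 + 236t, y = -19 - 29t for integer t.
60 ≤ 156 + 236t ≤ 7128 gives t ∈ [0, 29], which is 30 values.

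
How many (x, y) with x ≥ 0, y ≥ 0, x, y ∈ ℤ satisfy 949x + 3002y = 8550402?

gcd(3002, 949) = 1.
By Bézout, 949*(949) + 3002*(-300) = 1.
One solution: (548, 2675).
General: x = 548 + 3002t, y = 2675 - 949t.
x ≥ 0 ⇒ t ≥ 0; y ≥ 0 ⇒ t ≤ 2. So t ∈ [0, 2]: 3 solutions.

3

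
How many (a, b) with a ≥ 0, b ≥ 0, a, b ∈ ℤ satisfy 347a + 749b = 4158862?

16

gcd(749, 347):
  749 = 2×347 + 55
  347 = 6×55 + 17
  55 = 3×17 + 4
  17 = 4×4 + 1
  4 = 4×1
so gcd(749, 347) = 1.
Back-substitute for Bézout coefficients:
  1 = 17 - 4×4
  ... = 347×(177) + 749×(-82)
Scale by 4158862: one solution is (736118574, -341026684). Reduce a mod 749: (625, 5263).
General: a = 625 + 749t, b = 5263 - 347t.
a ≥ 0 ⇒ t ≥ 0; b ≥ 0 ⇒ t ≤ 15. So t ∈ [0, 15]: 16 solutions.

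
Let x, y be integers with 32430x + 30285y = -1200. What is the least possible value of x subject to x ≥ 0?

1016

gcd(32430, 30285):
  32430 = 1·30285 + 2145
  30285 = 14·2145 + 255
  2145 = 8·255 + 105
  255 = 2·105 + 45
  105 = 2·45 + 15
  45 = 3·15
so gcd(32430, 30285) = 15.
15 divides -1200, so solutions exist.
Back-substitute for Bézout coefficients:
  15 = 105 - 2·45
  ... = 32430·(593) + 30285·(-635)
Scale by -1200/15 = -80: (x₀, y₀) = (-47440, 50800).
General solution: x = -47440 + 2019t, y = 50800 - 2162t for integer t.
x ≥ 0: smallest is -47440 mod 2019 = 1016 (at t = 24), with y = -1088.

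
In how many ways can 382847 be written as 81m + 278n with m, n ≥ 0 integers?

gcd(278, 81):
  278 = 3*81 + 35
  81 = 2*35 + 11
  35 = 3*11 + 2
  11 = 5*2 + 1
  2 = 2*1
so gcd(278, 81) = 1.
Back-substitute for Bézout coefficients:
  1 = 11 - 5*2
  ... = 81*(127) + 278*(-37)
Scale by 382847: one solution is (48621569, -14165339). Reduce m mod 278: (203, 1318).
General: m = 203 + 278t, n = 1318 - 81t.
m ≥ 0 ⇒ t ≥ 0; n ≥ 0 ⇒ t ≤ 16. So t ∈ [0, 16]: 17 solutions.

17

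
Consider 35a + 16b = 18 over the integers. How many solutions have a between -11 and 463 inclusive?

30

gcd(35, 16) = 1  (35 = 2×16 + 3, 16 = 5×3 + 1, 3 = 3×1).
Back-substituting, 35×(-5) + 16×(11) = 1.
Scale by 18: particular solution (-90, 198); reduce a mod 16: (6, -12).
General solution: a = 6 + 16t, b = -12 - 35t for integer t.
-11 ≤ 6 + 16t ≤ 463 gives t ∈ [-1, 28], which is 30 values.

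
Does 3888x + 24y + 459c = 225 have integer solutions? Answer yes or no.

yes

gcd(3888, 24) = 24  (3888 = 162×24).
gcd(24, 459) = 3.
3 divides 225, so integer solutions exist.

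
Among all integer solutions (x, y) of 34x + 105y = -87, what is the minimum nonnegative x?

gcd(105, 34) = 1  (105 = 3×34 + 3, 34 = 11×3 + 1, 3 = 3×1).
1 divides -87, so solutions exist.
Back-substituting, 34×(34) + 105×(-11) = 1.
Scale by -87/1 = -87: (x₀, y₀) = (-2958, 957).
General solution: x = -2958 + 105t, y = 957 - 34t for integer t.
x ≥ 0: smallest is -2958 mod 105 = 87 (at t = 29), with y = -29.

87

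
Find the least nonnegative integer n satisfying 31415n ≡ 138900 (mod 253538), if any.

gcd(253538, 31415):
  253538 = 8*31415 + 2218
  31415 = 14*2218 + 363
  2218 = 6*363 + 40
  363 = 9*40 + 3
  40 = 13*3 + 1
  3 = 3*1
so gcd(253538, 31415) = 1.
1 divides 138900, so solutions exist.
Back-substitute for Bézout coefficients:
  1 = 40 - 13*3
  ... = 31415*(-82417) + 253538*(10212)
So 31415*(-82417) ≡ 1 (mod 253538); multiply by 138900: n ≡ -11447721300 (mod 253538).
Smallest nonnegative: n = -11447721300 mod 253538 = 26476.

26476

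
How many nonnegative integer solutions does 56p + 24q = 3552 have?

gcd(56, 24) = 8  (56 = 2·24 + 8, 24 = 3·8).
Back-substituting, 56·(1) + 24·(-2) = 8.
Scale by 444: one solution is (444, -888). Reduce p mod 3: (0, 148).
General: p = 0 + 3t, q = 148 - 7t.
p ≥ 0 ⇒ t ≥ 0; q ≥ 0 ⇒ t ≤ 21. So t ∈ [0, 21]: 22 solutions.

22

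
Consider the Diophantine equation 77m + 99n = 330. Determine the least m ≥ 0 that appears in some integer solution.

gcd(99, 77):
  99 = 1×77 + 22
  77 = 3×22 + 11
  22 = 2×11
so gcd(99, 77) = 11.
11 divides 330, so solutions exist.
Back-substitute for Bézout coefficients:
  11 = 77 - 3×22
  ... = 77×(4) + 99×(-3)
Scale by 330/11 = 30: (m₀, n₀) = (120, -90).
General solution: m = 120 + 9t, n = -90 - 7t for integer t.
m ≥ 0: smallest is 120 mod 9 = 3 (at t = -13), with n = 1.

3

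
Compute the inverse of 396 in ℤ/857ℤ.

gcd(857, 396) = 1.
By Bézout, 396·(145) + 857·(-67) = 1.
So 396·145 ≡ 1 (mod 857), and 145 mod 857 = 145.

145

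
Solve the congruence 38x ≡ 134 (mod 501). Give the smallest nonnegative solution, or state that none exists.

gcd(501, 38) = 1.
1 divides 134, so solutions exist.
By Bézout, 38*(-145) + 501*(11) = 1.
So 38*(-145) ≡ 1 (mod 501); multiply by 134: x ≡ -19430 (mod 501).
Smallest nonnegative: x = -19430 mod 501 = 109.

109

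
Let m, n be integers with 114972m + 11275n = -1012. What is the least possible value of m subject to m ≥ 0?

gcd(114972, 11275):
  114972 = 10×11275 + 2222
  11275 = 5×2222 + 165
  2222 = 13×165 + 77
  165 = 2×77 + 11
  77 = 7×11
so gcd(114972, 11275) = 11.
11 divides -1012, so solutions exist.
Back-substitute for Bézout coefficients:
  11 = 165 - 2×77
  ... = 114972×(-137) + 11275×(1397)
Scale by -1012/11 = -92: (m₀, n₀) = (12604, -128524).
General solution: m = 12604 + 1025t, n = -128524 - 10452t for integer t.
m ≥ 0: smallest is 12604 mod 1025 = 304 (at t = -12), with n = -3100.

304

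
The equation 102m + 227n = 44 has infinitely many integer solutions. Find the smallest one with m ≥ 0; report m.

gcd(227, 102) = 1  (227 = 2*102 + 23, 102 = 4*23 + 10, 23 = 2*10 + 3, 10 = 3*3 + 1, 3 = 3*1).
1 divides 44, so solutions exist.
Back-substituting, 102*(69) + 227*(-31) = 1.
Scale by 44/1 = 44: (m₀, n₀) = (3036, -1364).
General solution: m = 3036 + 227t, n = -1364 - 102t for integer t.
m ≥ 0: smallest is 3036 mod 227 = 85 (at t = -13), with n = -38.

85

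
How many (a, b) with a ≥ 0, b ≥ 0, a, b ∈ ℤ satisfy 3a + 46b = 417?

4

gcd(46, 3) = 1.
By Bézout, 3·(-15) + 46·(1) = 1.
One solution: (1, 9).
General: a = 1 + 46t, b = 9 - 3t.
a ≥ 0 ⇒ t ≥ 0; b ≥ 0 ⇒ t ≤ 3. So t ∈ [0, 3]: 4 solutions.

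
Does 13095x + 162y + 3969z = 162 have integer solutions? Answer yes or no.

yes

gcd(13095, 162) = 27.
gcd(27, 3969) = 27.
27 divides 162, so integer solutions exist.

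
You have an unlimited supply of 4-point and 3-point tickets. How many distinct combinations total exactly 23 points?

Need nonnegative integers with 4j + 3k = 23.
gcd(4, 3) = 1, and 4·(1) + 3·(-1) = 1.
So (j₀, k₀) = (23, -23); general j = 23 + 3t, k = -23 - 4t.
j ≥ 0 ⇒ t ≥ -7; k ≥ 0 ⇒ t ≤ -6. That's 2 values of t.

2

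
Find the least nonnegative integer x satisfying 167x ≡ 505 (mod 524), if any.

367

gcd(524, 167) = 1.
1 divides 505, so solutions exist.
By Bézout, 167*(91) + 524*(-29) = 1.
So 167*(91) ≡ 1 (mod 524); multiply by 505: x ≡ 45955 (mod 524).
Smallest nonnegative: x = 45955 mod 524 = 367.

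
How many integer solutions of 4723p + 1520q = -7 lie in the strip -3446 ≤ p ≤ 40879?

gcd(4723, 1520) = 1  (4723 = 3×1520 + 163, 1520 = 9×163 + 53, 163 = 3×53 + 4, 53 = 13×4 + 1, 4 = 4×1).
Back-substituting, 4723×(-373) + 1520×(1159) = 1.
Scale by -7: particular solution (2611, -8113); reduce p mod 1520: (1091, -3390).
General solution: p = 1091 + 1520t, q = -3390 - 4723t for integer t.
-3446 ≤ 1091 + 1520t ≤ 40879 gives t ∈ [-2, 26], which is 29 values.

29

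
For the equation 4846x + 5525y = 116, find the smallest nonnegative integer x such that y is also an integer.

gcd(5525, 4846) = 1  (5525 = 1·4846 + 679, 4846 = 7·679 + 93, 679 = 7·93 + 28, 93 = 3·28 + 9, 28 = 3·9 + 1, 9 = 9·1).
1 divides 116, so solutions exist.
Back-substituting, 4846·(-594) + 5525·(521) = 1.
Scale by 116/1 = 116: (x₀, y₀) = (-68904, 60436).
General solution: x = -68904 + 5525t, y = 60436 - 4846t for integer t.
x ≥ 0: smallest is -68904 mod 5525 = 2921 (at t = 13), with y = -2562.

2921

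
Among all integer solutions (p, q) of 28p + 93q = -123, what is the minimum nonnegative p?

gcd(93, 28) = 1.
1 divides -123, so solutions exist.
By Bézout, 28·(10) + 93·(-3) = 1.
Scale by -123/1 = -123: (p₀, q₀) = (-1230, 369).
General solution: p = -1230 + 93t, q = 369 - 28t for integer t.
p ≥ 0: smallest is -1230 mod 93 = 72 (at t = 14), with q = -23.

72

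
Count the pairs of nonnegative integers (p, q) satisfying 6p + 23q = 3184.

23

gcd(23, 6):
  23 = 3*6 + 5
  6 = 1*5 + 1
  5 = 5*1
so gcd(23, 6) = 1.
Back-substitute for Bézout coefficients:
  1 = 6 - 1*5
  ... = 6*(4) + 23*(-1)
Scale by 3184: one solution is (12736, -3184). Reduce p mod 23: (17, 134).
General: p = 17 + 23t, q = 134 - 6t.
p ≥ 0 ⇒ t ≥ 0; q ≥ 0 ⇒ t ≤ 22. So t ∈ [0, 22]: 23 solutions.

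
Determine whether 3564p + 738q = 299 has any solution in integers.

no

gcd(3564, 738) = 18  (3564 = 4×738 + 612, 738 = 1×612 + 126, 612 = 4×126 + 108, 126 = 1×108 + 18, 108 = 6×18).
18 does not divide 299 (remainder 11), so no integer solutions.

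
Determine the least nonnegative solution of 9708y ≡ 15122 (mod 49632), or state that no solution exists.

gcd(49632, 9708) = 12  (49632 = 5×9708 + 1092, 9708 = 8×1092 + 972, 1092 = 1×972 + 120, 972 = 8×120 + 12, 120 = 10×12).
12 does not divide 15122, so the congruence has no solution.

no solution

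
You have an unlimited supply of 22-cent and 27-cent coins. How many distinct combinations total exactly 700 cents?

1

Need nonnegative integers with 22j + 27k = 700.
gcd(22, 27) = 1, and 22·(-11) + 27·(9) = 1.
So (j₀, k₀) = (-7700, 6300); general j = -7700 + 27t, k = 6300 - 22t.
j ≥ 0 ⇒ t ≥ 286; k ≥ 0 ⇒ t ≤ 286. That's 1 value of t.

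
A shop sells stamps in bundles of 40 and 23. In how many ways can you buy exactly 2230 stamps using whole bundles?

3

Need nonnegative integers with 40j + 23k = 2230.
gcd(40, 23) = 1, and 40·(-4) + 23·(7) = 1.
So (j₀, k₀) = (-8920, 15610); general j = -8920 + 23t, k = 15610 - 40t.
j ≥ 0 ⇒ t ≥ 388; k ≥ 0 ⇒ t ≤ 390. That's 3 values of t.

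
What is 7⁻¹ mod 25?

gcd(25, 7):
  25 = 3·7 + 4
  7 = 1·4 + 3
  4 = 1·3 + 1
  3 = 3·1
so gcd(25, 7) = 1.
Back-substitute for Bézout coefficients:
  1 = 4 - 1·3
  ... = 7·(-7) + 25·(2)
So 7·-7 ≡ 1 (mod 25), and -7 mod 25 = 18.

18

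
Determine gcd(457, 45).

1

gcd(457, 45) = 1  (457 = 10*45 + 7, 45 = 6*7 + 3, 7 = 2*3 + 1, 3 = 3*1).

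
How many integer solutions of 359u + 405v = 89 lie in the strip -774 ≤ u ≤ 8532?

gcd(405, 359):
  405 = 1·359 + 46
  359 = 7·46 + 37
  46 = 1·37 + 9
  37 = 4·9 + 1
  9 = 9·1
so gcd(405, 359) = 1.
Back-substitute for Bézout coefficients:
  1 = 37 - 4·9
  ... = 359·(44) + 405·(-39)
Scale by 89: particular solution (3916, -3471); reduce u mod 405: (271, -240).
General solution: u = 271 + 405t, v = -240 - 359t for integer t.
-774 ≤ 271 + 405t ≤ 8532 gives t ∈ [-2, 20], which is 23 values.

23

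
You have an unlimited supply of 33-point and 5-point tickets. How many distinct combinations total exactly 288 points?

Need nonnegative integers with 33j + 5k = 288.
gcd(33, 5) = 1, and 33·(2) + 5·(-13) = 1.
So (j₀, k₀) = (576, -3744); general j = 576 + 5t, k = -3744 - 33t.
j ≥ 0 ⇒ t ≥ -115; k ≥ 0 ⇒ t ≤ -114. That's 2 values of t.

2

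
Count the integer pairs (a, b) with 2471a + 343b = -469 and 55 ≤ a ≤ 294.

5

gcd(2471, 343) = 7  (2471 = 7×343 + 70, 343 = 4×70 + 63, 70 = 1×63 + 7, 63 = 9×7).
Back-substituting, 2471×(5) + 343×(-36) = 7.
Scale by -67: particular solution (-335, 2412); reduce a mod 49: (8, -59).
General solution: a = 8 + 49t, b = -59 - 353t for integer t.
55 ≤ 8 + 49t ≤ 294 gives t ∈ [1, 5], which is 5 values.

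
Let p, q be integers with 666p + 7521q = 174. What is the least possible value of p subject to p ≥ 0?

723

gcd(7521, 666) = 3.
3 divides 174, so solutions exist.
By Bézout, 666·(-463) + 7521·(41) = 3.
Scale by 174/3 = 58: (p₀, q₀) = (-26854, 2378).
General solution: p = -26854 + 2507t, q = 2378 - 222t for integer t.
p ≥ 0: smallest is -26854 mod 2507 = 723 (at t = 11), with q = -64.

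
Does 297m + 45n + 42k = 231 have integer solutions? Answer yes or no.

gcd(297, 45) = 9.
gcd(9, 42) = 3.
3 divides 231, so integer solutions exist.

yes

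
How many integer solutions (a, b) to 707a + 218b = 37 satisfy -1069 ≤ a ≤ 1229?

10

gcd(707, 218):
  707 = 3*218 + 53
  218 = 4*53 + 6
  53 = 8*6 + 5
  6 = 1*5 + 1
  5 = 5*1
so gcd(707, 218) = 1.
Back-substitute for Bézout coefficients:
  1 = 6 - 1*5
  ... = 707*(-37) + 218*(120)
Scale by 37: particular solution (-1369, 4440); reduce a mod 218: (157, -509).
General solution: a = 157 + 218t, b = -509 - 707t for integer t.
-1069 ≤ 157 + 218t ≤ 1229 gives t ∈ [-5, 4], which is 10 values.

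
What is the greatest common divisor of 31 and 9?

gcd(31, 9) = 1  (31 = 3*9 + 4, 9 = 2*4 + 1, 4 = 4*1).

1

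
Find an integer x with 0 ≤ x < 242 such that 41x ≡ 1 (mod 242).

183

gcd(242, 41) = 1.
By Bézout, 41×(-59) + 242×(10) = 1.
So 41×-59 ≡ 1 (mod 242), and -59 mod 242 = 183.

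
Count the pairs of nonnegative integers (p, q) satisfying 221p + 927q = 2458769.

gcd(927, 221) = 1  (927 = 4*221 + 43, 221 = 5*43 + 6, 43 = 7*6 + 1, 6 = 6*1).
Back-substituting, 221*(-151) + 927*(36) = 1.
Scale by 2458769: one solution is (-371274119, 88515684). Reduce p mod 927: (505, 2532).
General: p = 505 + 927t, q = 2532 - 221t.
p ≥ 0 ⇒ t ≥ 0; q ≥ 0 ⇒ t ≤ 11. So t ∈ [0, 11]: 12 solutions.

12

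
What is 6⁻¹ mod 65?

11

gcd(65, 6):
  65 = 10×6 + 5
  6 = 1×5 + 1
  5 = 5×1
so gcd(65, 6) = 1.
Back-substitute for Bézout coefficients:
  1 = 6 - 1×5
  ... = 6×(11) + 65×(-1)
So 6×11 ≡ 1 (mod 65), and 11 mod 65 = 11.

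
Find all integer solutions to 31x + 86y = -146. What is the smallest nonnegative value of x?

gcd(86, 31) = 1  (86 = 2·31 + 24, 31 = 1·24 + 7, 24 = 3·7 + 3, 7 = 2·3 + 1, 3 = 3·1).
1 divides -146, so solutions exist.
Back-substituting, 31·(25) + 86·(-9) = 1.
Scale by -146/1 = -146: (x₀, y₀) = (-3650, 1314).
General solution: x = -3650 + 86t, y = 1314 - 31t for integer t.
x ≥ 0: smallest is -3650 mod 86 = 48 (at t = 43), with y = -19.

48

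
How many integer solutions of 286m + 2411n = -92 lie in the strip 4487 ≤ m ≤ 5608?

gcd(2411, 286) = 1  (2411 = 8×286 + 123, 286 = 2×123 + 40, 123 = 3×40 + 3, 40 = 13×3 + 1, 3 = 3×1).
Back-substituting, 286×(784) + 2411×(-93) = 1.
Scale by -92: particular solution (-72128, 8556); reduce m mod 2411: (202, -24).
General solution: m = 202 + 2411t, n = -24 - 286t for integer t.
4487 ≤ 202 + 2411t ≤ 5608 gives t ∈ [2, 2], which is 1 value.

1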